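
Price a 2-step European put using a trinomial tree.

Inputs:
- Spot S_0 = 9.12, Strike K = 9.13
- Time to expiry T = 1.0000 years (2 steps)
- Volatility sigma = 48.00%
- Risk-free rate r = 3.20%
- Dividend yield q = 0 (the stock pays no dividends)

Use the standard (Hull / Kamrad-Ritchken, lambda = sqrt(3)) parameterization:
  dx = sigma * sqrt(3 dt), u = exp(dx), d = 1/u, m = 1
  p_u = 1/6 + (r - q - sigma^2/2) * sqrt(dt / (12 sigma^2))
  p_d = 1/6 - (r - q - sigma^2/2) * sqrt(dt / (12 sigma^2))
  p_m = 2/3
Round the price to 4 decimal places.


Answer: Price = V(0,0) = 1.3148

Derivation:
dt = T/N = 0.500000; dx = sigma*sqrt(3*dt) = 0.587878
u = exp(dx) = 1.800164; d = 1/u = 0.555505
p_u = 0.131285, p_m = 0.666667, p_d = 0.202048
Discount per step: exp(-r*dt) = 0.984127
Stock lattice S(k, j) with j the centered position index:
  k=0: S(0,+0) = 9.1200
  k=1: S(1,-1) = 5.0662; S(1,+0) = 9.1200; S(1,+1) = 16.4175
  k=2: S(2,-2) = 2.8143; S(2,-1) = 5.0662; S(2,+0) = 9.1200; S(2,+1) = 16.4175; S(2,+2) = 29.5542
Terminal payoffs V(N, j) = max(K - S_T, 0):
  V(2,-2) = 6.315697; V(2,-1) = 4.063794; V(2,+0) = 0.010000; V(2,+1) = 0.000000; V(2,+2) = 0.000000
Backward induction: V(k, j) = exp(-r*dt) * [p_u * V(k+1, j+1) + p_m * V(k+1, j) + p_d * V(k+1, j-1)]
  V(1,-1) = exp(-r*dt) * [p_u*0.010000 + p_m*4.063794 + p_d*6.315697] = 3.923306
  V(1,+0) = exp(-r*dt) * [p_u*0.000000 + p_m*0.010000 + p_d*4.063794] = 0.814610
  V(1,+1) = exp(-r*dt) * [p_u*0.000000 + p_m*0.000000 + p_d*0.010000] = 0.001988
  V(0,+0) = exp(-r*dt) * [p_u*0.001988 + p_m*0.814610 + p_d*3.923306] = 1.314825


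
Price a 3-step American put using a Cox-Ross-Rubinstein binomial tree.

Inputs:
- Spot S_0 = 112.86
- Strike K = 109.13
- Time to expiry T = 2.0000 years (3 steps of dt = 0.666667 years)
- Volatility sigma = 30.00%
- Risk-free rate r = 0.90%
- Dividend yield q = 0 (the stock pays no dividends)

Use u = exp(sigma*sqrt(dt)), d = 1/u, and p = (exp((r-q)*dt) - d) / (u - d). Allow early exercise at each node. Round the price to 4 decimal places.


dt = T/N = 0.666667
u = exp(sigma*sqrt(dt)) = 1.277556; d = 1/u = 0.782744
p = (exp((r-q)*dt) - d) / (u - d) = 0.451229
Discount per step: exp(-r*dt) = 0.994018
Stock lattice S(k, i) with i counting down-moves:
  k=0: S(0,0) = 112.8600
  k=1: S(1,0) = 144.1850; S(1,1) = 88.3405
  k=2: S(2,0) = 184.2044; S(2,1) = 112.8600; S(2,2) = 69.1481
  k=3: S(3,0) = 235.3315; S(3,1) = 144.1850; S(3,2) = 88.3405; S(3,3) = 54.1253
Terminal payoffs V(N, i) = max(K - S_T, 0):
  V(3,0) = 0.000000; V(3,1) = 0.000000; V(3,2) = 20.789458; V(3,3) = 55.004729
Backward induction: V(k, i) = exp(-r*dt) * [p * V(k+1, i) + (1-p) * V(k+1, i+1)]; then take max(V_cont, immediate exercise) for American.
  V(2,0) = exp(-r*dt) * [p*0.000000 + (1-p)*0.000000] = 0.000000; exercise = 0.000000; V(2,0) = max -> 0.000000
  V(2,1) = exp(-r*dt) * [p*0.000000 + (1-p)*20.789458] = 11.340397; exercise = 0.000000; V(2,1) = max -> 11.340397
  V(2,2) = exp(-r*dt) * [p*20.789458 + (1-p)*55.004729] = 39.329109; exercise = 39.981929; V(2,2) = max -> 39.981929
  V(1,0) = exp(-r*dt) * [p*0.000000 + (1-p)*11.340397] = 6.186049; exercise = 0.000000; V(1,0) = max -> 6.186049
  V(1,1) = exp(-r*dt) * [p*11.340397 + (1-p)*39.981929] = 26.896166; exercise = 20.789458; V(1,1) = max -> 26.896166
  V(0,0) = exp(-r*dt) * [p*6.186049 + (1-p)*26.896166] = 17.446160; exercise = 0.000000; V(0,0) = max -> 17.446160

Answer: Price = V(0,0) = 17.4462


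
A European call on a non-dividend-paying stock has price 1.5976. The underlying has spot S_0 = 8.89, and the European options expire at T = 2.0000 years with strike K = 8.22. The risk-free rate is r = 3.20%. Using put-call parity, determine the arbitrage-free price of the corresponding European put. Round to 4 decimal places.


Put-call parity: C - P = S_0 * exp(-qT) - K * exp(-rT).
S_0 * exp(-qT) = 8.8900 * 1.00000000 = 8.89000000
K * exp(-rT) = 8.2200 * 0.93800500 = 7.71040110
P = C - S*exp(-qT) + K*exp(-rT)
P = 1.5976 - 8.89000000 + 7.71040110 = 0.4180

Answer: Put price = 0.4180


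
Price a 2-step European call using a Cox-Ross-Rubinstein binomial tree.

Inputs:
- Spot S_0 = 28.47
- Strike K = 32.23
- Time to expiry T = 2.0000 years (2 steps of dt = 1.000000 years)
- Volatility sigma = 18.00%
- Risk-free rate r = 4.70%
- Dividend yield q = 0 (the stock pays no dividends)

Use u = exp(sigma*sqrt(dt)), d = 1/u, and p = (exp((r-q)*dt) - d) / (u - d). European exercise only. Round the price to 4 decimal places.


dt = T/N = 1.000000
u = exp(sigma*sqrt(dt)) = 1.197217; d = 1/u = 0.835270
p = (exp((r-q)*dt) - d) / (u - d) = 0.588074
Discount per step: exp(-r*dt) = 0.954087
Stock lattice S(k, i) with i counting down-moves:
  k=0: S(0,0) = 28.4700
  k=1: S(1,0) = 34.0848; S(1,1) = 23.7801
  k=2: S(2,0) = 40.8069; S(2,1) = 28.4700; S(2,2) = 19.8628
Terminal payoffs V(N, i) = max(S_T - K, 0):
  V(2,0) = 8.576888; V(2,1) = 0.000000; V(2,2) = 0.000000
Backward induction: V(k, i) = exp(-r*dt) * [p * V(k+1, i) + (1-p) * V(k+1, i+1)].
  V(1,0) = exp(-r*dt) * [p*8.576888 + (1-p)*0.000000] = 4.812271
  V(1,1) = exp(-r*dt) * [p*0.000000 + (1-p)*0.000000] = 0.000000
  V(0,0) = exp(-r*dt) * [p*4.812271 + (1-p)*0.000000] = 2.700041

Answer: Price = V(0,0) = 2.7000


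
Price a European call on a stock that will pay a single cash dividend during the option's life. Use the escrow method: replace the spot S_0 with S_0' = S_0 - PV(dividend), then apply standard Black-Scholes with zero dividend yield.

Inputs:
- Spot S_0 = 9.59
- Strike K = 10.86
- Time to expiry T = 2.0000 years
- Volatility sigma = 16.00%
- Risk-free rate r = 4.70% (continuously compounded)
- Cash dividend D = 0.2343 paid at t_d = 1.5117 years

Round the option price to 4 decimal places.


Answer: Price = 0.6343

Derivation:
PV(D) = D * exp(-r * t_d) = 0.2343 * 0.93141541 = 0.21823063
S_0' = S_0 - PV(D) = 9.5900 - 0.21823063 = 9.37176937
d1 = (ln(S_0'/K) + (r + sigma^2/2)*T) / (sigma*sqrt(T)) = -0.12279087
d2 = d1 - sigma*sqrt(T) = -0.34906504
exp(-rT) = 0.91028276
N(d1) = 0.45113635; N(d2) = 0.36352024
C = S_0' * N(d1) - K * exp(-rT) * N(d2) = 9.37176937 * 0.45113635 - 10.8600 * 0.91028276 * 0.36352024 = 0.6343


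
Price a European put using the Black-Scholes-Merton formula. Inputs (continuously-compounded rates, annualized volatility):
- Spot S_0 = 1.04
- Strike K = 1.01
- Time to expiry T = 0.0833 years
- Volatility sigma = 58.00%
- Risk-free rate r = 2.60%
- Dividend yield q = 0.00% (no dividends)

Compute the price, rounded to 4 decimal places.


d1 = (ln(S/K) + (r - q + 0.5*sigma^2) * T) / (sigma * sqrt(T)) = 0.27149200
d2 = d1 - sigma * sqrt(T) = 0.10409391
exp(-rT) = 0.99783654; exp(-qT) = 1.00000000
P = K * exp(-rT) * N(-d2) - S_0 * exp(-qT) * N(-d1)
N(-d1) = 0.39300632; N(-d2) = 0.45854741
P = 1.0100 * 0.99783654 * 0.45854741 - 1.0400 * 1.00000000 * 0.39300632 = 0.0534

Answer: Price = 0.0534


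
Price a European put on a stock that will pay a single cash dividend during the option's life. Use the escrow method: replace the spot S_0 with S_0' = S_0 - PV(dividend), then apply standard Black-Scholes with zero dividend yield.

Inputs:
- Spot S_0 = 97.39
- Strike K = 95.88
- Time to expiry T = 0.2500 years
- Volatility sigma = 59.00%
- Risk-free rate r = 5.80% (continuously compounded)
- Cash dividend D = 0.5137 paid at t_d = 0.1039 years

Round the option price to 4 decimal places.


PV(D) = D * exp(-r * t_d) = 0.5137 * 0.99399192 = 0.51061365
S_0' = S_0 - PV(D) = 97.3900 - 0.51061365 = 96.87938635
d1 = (ln(S_0'/K) + (r + sigma^2/2)*T) / (sigma*sqrt(T)) = 0.23180290
d2 = d1 - sigma*sqrt(T) = -0.06319710
exp(-rT) = 0.98560462
N(-d1) = 0.40834555; N(-d2) = 0.52519522
P = K * exp(-rT) * N(-d2) - S_0' * N(-d1) = 95.8800 * 0.98560462 * 0.52519522 - 96.87938635 * 0.40834555 = 10.0706

Answer: Price = 10.0706


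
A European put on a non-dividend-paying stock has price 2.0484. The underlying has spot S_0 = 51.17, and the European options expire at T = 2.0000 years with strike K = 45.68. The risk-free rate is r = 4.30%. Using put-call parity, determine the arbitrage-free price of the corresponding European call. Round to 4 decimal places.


Answer: Call price = 11.3027

Derivation:
Put-call parity: C - P = S_0 * exp(-qT) - K * exp(-rT).
S_0 * exp(-qT) = 51.1700 * 1.00000000 = 51.17000000
K * exp(-rT) = 45.6800 * 0.91759423 = 41.91570448
C = P + S*exp(-qT) - K*exp(-rT)
C = 2.0484 + 51.17000000 - 41.91570448 = 11.3027


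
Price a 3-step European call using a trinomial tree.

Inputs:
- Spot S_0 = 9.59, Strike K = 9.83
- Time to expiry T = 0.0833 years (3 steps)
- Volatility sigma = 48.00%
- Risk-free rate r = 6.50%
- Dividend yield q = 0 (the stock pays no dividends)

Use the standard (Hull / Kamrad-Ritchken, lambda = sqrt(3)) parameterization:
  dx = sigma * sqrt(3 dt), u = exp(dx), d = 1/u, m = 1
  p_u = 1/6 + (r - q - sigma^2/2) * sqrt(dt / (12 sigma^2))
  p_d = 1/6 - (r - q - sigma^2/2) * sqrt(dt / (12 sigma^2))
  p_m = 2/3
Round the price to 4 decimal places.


dt = T/N = 0.027767; dx = sigma*sqrt(3*dt) = 0.138536
u = exp(dx) = 1.148591; d = 1/u = 0.870632
p_u = 0.161636, p_m = 0.666667, p_d = 0.171697
Discount per step: exp(-r*dt) = 0.998197
Stock lattice S(k, j) with j the centered position index:
  k=0: S(0,+0) = 9.5900
  k=1: S(1,-1) = 8.3494; S(1,+0) = 9.5900; S(1,+1) = 11.0150
  k=2: S(2,-2) = 7.2692; S(2,-1) = 8.3494; S(2,+0) = 9.5900; S(2,+1) = 11.0150; S(2,+2) = 12.6517
  k=3: S(3,-3) = 6.3288; S(3,-2) = 7.2692; S(3,-1) = 8.3494; S(3,+0) = 9.5900; S(3,+1) = 11.0150; S(3,+2) = 12.6517; S(3,+3) = 14.5317
Terminal payoffs V(N, j) = max(S_T - K, 0):
  V(3,-3) = 0.000000; V(3,-2) = 0.000000; V(3,-1) = 0.000000; V(3,+0) = 0.000000; V(3,+1) = 1.184992; V(3,+2) = 2.821725; V(3,+3) = 4.701663
Backward induction: V(k, j) = exp(-r*dt) * [p_u * V(k+1, j+1) + p_m * V(k+1, j) + p_d * V(k+1, j-1)]
  V(2,-2) = exp(-r*dt) * [p_u*0.000000 + p_m*0.000000 + p_d*0.000000] = 0.000000
  V(2,-1) = exp(-r*dt) * [p_u*0.000000 + p_m*0.000000 + p_d*0.000000] = 0.000000
  V(2,+0) = exp(-r*dt) * [p_u*1.184992 + p_m*0.000000 + p_d*0.000000] = 0.191192
  V(2,+1) = exp(-r*dt) * [p_u*2.821725 + p_m*1.184992 + p_d*0.000000] = 1.243840
  V(2,+2) = exp(-r*dt) * [p_u*4.701663 + p_m*2.821725 + p_d*1.184992] = 2.839438
  V(1,-1) = exp(-r*dt) * [p_u*0.191192 + p_m*0.000000 + p_d*0.000000] = 0.030848
  V(1,+0) = exp(-r*dt) * [p_u*1.243840 + p_m*0.191192 + p_d*0.000000] = 0.327918
  V(1,+1) = exp(-r*dt) * [p_u*2.839438 + p_m*1.243840 + p_d*0.191192] = 1.318627
  V(0,+0) = exp(-r*dt) * [p_u*1.318627 + p_m*0.327918 + p_d*0.030848] = 0.436258

Answer: Price = V(0,0) = 0.4363


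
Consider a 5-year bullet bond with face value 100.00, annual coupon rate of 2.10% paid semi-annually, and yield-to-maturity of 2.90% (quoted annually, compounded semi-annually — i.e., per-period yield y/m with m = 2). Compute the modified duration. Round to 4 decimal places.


Answer: Modified duration = 4.6990

Derivation:
Coupon per period c = face * coupon_rate / m = 1.050000
Periods per year m = 2; per-period yield y/m = 0.014500
Number of cashflows N = 10
Cashflows (t years, CF_t, discount factor 1/(1+y/m)^(m*t), PV):
  t = 0.5000: CF_t = 1.050000, DF = 0.985707, PV = 1.034993
  t = 1.0000: CF_t = 1.050000, DF = 0.971619, PV = 1.020200
  t = 1.5000: CF_t = 1.050000, DF = 0.957732, PV = 1.005618
  t = 2.0000: CF_t = 1.050000, DF = 0.944043, PV = 0.991245
  t = 2.5000: CF_t = 1.050000, DF = 0.930550, PV = 0.977078
  t = 3.0000: CF_t = 1.050000, DF = 0.917250, PV = 0.963112
  t = 3.5000: CF_t = 1.050000, DF = 0.904140, PV = 0.949347
  t = 4.0000: CF_t = 1.050000, DF = 0.891217, PV = 0.935778
  t = 4.5000: CF_t = 1.050000, DF = 0.878479, PV = 0.922403
  t = 5.0000: CF_t = 101.050000, DF = 0.865923, PV = 87.501562
Price P = sum_t PV_t = 96.301336
First compute Macaulay numerator sum_t t * PV_t:
  t * PV_t at t = 0.5000: 0.517496
  t * PV_t at t = 1.0000: 1.020200
  t * PV_t at t = 1.5000: 1.508427
  t * PV_t at t = 2.0000: 1.982490
  t * PV_t at t = 2.5000: 2.442694
  t * PV_t at t = 3.0000: 2.889337
  t * PV_t at t = 3.5000: 3.322714
  t * PV_t at t = 4.0000: 3.743112
  t * PV_t at t = 4.5000: 4.150815
  t * PV_t at t = 5.0000: 437.507808
Macaulay duration D = 459.085095 / 96.301336 = 4.767173
Modified duration = D / (1 + y/m) = 4.767173 / (1 + 0.014500) = 4.699037


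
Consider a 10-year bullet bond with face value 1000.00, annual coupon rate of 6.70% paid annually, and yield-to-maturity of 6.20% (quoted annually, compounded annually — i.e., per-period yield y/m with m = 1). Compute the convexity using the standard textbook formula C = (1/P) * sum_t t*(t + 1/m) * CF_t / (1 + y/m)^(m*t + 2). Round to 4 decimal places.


Coupon per period c = face * coupon_rate / m = 67.000000
Periods per year m = 1; per-period yield y/m = 0.062000
Number of cashflows N = 10
Cashflows (t years, CF_t, discount factor 1/(1+y/m)^(m*t), PV):
  t = 1.0000: CF_t = 67.000000, DF = 0.941620, PV = 63.088512
  t = 2.0000: CF_t = 67.000000, DF = 0.886647, PV = 59.405379
  t = 3.0000: CF_t = 67.000000, DF = 0.834885, PV = 55.937268
  t = 4.0000: CF_t = 67.000000, DF = 0.786144, PV = 52.671627
  t = 5.0000: CF_t = 67.000000, DF = 0.740248, PV = 49.596636
  t = 6.0000: CF_t = 67.000000, DF = 0.697032, PV = 46.701164
  t = 7.0000: CF_t = 67.000000, DF = 0.656339, PV = 43.974730
  t = 8.0000: CF_t = 67.000000, DF = 0.618022, PV = 41.407467
  t = 9.0000: CF_t = 67.000000, DF = 0.581942, PV = 38.990082
  t = 10.0000: CF_t = 1067.000000, DF = 0.547968, PV = 584.681365
Price P = sum_t PV_t = 1036.454231
Convexity numerator sum_t t*(t + 1/m) * CF_t / (1+y/m)^(m*t + 2):
  t = 1.0000: term = 111.874536
  t = 2.0000: term = 316.029763
  t = 3.0000: term = 595.159630
  t = 4.0000: term = 934.023274
  t = 5.0000: term = 1319.241912
  t = 6.0000: term = 1739.113631
  t = 7.0000: term = 2183.444609
  t = 8.0000: term = 2643.395411
  t = 9.0000: term = 3111.341114
  t = 10.0000: term = 57024.686141
Convexity = (1/P) * sum = 69978.310022 / 1036.454231 = 67.517029

Answer: Convexity = 67.5170


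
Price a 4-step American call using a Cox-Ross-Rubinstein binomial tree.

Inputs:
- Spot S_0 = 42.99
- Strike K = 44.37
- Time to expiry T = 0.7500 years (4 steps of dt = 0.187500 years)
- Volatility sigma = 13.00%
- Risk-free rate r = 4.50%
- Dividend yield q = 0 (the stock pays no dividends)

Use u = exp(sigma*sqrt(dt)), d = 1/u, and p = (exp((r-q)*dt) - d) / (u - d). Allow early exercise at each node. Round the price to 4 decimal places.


Answer: Price = V(0,0) = 2.0309

Derivation:
dt = T/N = 0.187500
u = exp(sigma*sqrt(dt)) = 1.057906; d = 1/u = 0.945263
p = (exp((r-q)*dt) - d) / (u - d) = 0.561153
Discount per step: exp(-r*dt) = 0.991598
Stock lattice S(k, i) with i counting down-moves:
  k=0: S(0,0) = 42.9900
  k=1: S(1,0) = 45.4794; S(1,1) = 40.6369
  k=2: S(2,0) = 48.1129; S(2,1) = 42.9900; S(2,2) = 38.4125
  k=3: S(3,0) = 50.8990; S(3,1) = 45.4794; S(3,2) = 40.6369; S(3,3) = 36.3100
  k=4: S(4,0) = 53.8463; S(4,1) = 48.1129; S(4,2) = 42.9900; S(4,3) = 38.4125; S(4,4) = 34.3225
Terminal payoffs V(N, i) = max(S_T - K, 0):
  V(4,0) = 9.476324; V(4,1) = 3.742924; V(4,2) = 0.000000; V(4,3) = 0.000000; V(4,4) = 0.000000
Backward induction: V(k, i) = exp(-r*dt) * [p * V(k+1, i) + (1-p) * V(k+1, i+1)]; then take max(V_cont, immediate exercise) for American.
  V(3,0) = exp(-r*dt) * [p*9.476324 + (1-p)*3.742924] = 6.901757; exercise = 6.528960; V(3,0) = max -> 6.901757
  V(3,1) = exp(-r*dt) * [p*3.742924 + (1-p)*0.000000] = 2.082705; exercise = 1.109387; V(3,1) = max -> 2.082705
  V(3,2) = exp(-r*dt) * [p*0.000000 + (1-p)*0.000000] = 0.000000; exercise = 0.000000; V(3,2) = max -> 0.000000
  V(3,3) = exp(-r*dt) * [p*0.000000 + (1-p)*0.000000] = 0.000000; exercise = 0.000000; V(3,3) = max -> 0.000000
  V(2,0) = exp(-r*dt) * [p*6.901757 + (1-p)*2.082705] = 4.746709; exercise = 3.742924; V(2,0) = max -> 4.746709
  V(2,1) = exp(-r*dt) * [p*2.082705 + (1-p)*0.000000] = 1.158896; exercise = 0.000000; V(2,1) = max -> 1.158896
  V(2,2) = exp(-r*dt) * [p*0.000000 + (1-p)*0.000000] = 0.000000; exercise = 0.000000; V(2,2) = max -> 0.000000
  V(1,0) = exp(-r*dt) * [p*4.746709 + (1-p)*1.158896] = 3.145553; exercise = 1.109387; V(1,0) = max -> 3.145553
  V(1,1) = exp(-r*dt) * [p*1.158896 + (1-p)*0.000000] = 0.644853; exercise = 0.000000; V(1,1) = max -> 0.644853
  V(0,0) = exp(-r*dt) * [p*3.145553 + (1-p)*0.644853] = 2.030919; exercise = 0.000000; V(0,0) = max -> 2.030919


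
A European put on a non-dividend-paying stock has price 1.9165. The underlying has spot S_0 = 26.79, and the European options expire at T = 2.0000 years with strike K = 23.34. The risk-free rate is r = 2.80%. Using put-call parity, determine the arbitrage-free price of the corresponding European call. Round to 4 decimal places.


Answer: Call price = 6.6376

Derivation:
Put-call parity: C - P = S_0 * exp(-qT) - K * exp(-rT).
S_0 * exp(-qT) = 26.7900 * 1.00000000 = 26.79000000
K * exp(-rT) = 23.3400 * 0.94553914 = 22.06888343
C = P + S*exp(-qT) - K*exp(-rT)
C = 1.9165 + 26.79000000 - 22.06888343 = 6.6376


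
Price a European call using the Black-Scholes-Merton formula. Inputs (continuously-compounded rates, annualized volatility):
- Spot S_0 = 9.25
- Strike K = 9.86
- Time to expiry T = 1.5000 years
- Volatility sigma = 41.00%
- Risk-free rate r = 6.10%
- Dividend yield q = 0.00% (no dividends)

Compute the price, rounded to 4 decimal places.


Answer: Price = 1.9375

Derivation:
d1 = (ln(S/K) + (r - q + 0.5*sigma^2) * T) / (sigma * sqrt(T)) = 0.30611131
d2 = d1 - sigma * sqrt(T) = -0.19603409
exp(-rT) = 0.91256132; exp(-qT) = 1.00000000
C = S_0 * exp(-qT) * N(d1) - K * exp(-rT) * N(d2)
N(d1) = 0.62024005; N(d2) = 0.42229174
C = 9.2500 * 1.00000000 * 0.62024005 - 9.8600 * 0.91256132 * 0.42229174 = 1.9375


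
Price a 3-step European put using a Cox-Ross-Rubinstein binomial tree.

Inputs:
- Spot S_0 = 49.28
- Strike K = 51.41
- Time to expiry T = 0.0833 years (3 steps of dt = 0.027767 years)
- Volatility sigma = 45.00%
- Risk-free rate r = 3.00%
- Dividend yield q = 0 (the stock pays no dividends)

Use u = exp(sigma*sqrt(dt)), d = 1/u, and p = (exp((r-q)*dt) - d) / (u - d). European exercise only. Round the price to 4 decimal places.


Answer: Price = V(0,0) = 3.8086

Derivation:
dt = T/N = 0.027767
u = exp(sigma*sqrt(dt)) = 1.077868; d = 1/u = 0.927757
p = (exp((r-q)*dt) - d) / (u - d) = 0.486814
Discount per step: exp(-r*dt) = 0.999167
Stock lattice S(k, i) with i counting down-moves:
  k=0: S(0,0) = 49.2800
  k=1: S(1,0) = 53.1173; S(1,1) = 45.7199
  k=2: S(2,0) = 57.2535; S(2,1) = 49.2800; S(2,2) = 42.4170
  k=3: S(3,0) = 61.7117; S(3,1) = 53.1173; S(3,2) = 45.7199; S(3,3) = 39.3527
Terminal payoffs V(N, i) = max(K - S_T, 0):
  V(3,0) = 0.000000; V(3,1) = 0.000000; V(3,2) = 5.690115; V(3,3) = 12.057350
Backward induction: V(k, i) = exp(-r*dt) * [p * V(k+1, i) + (1-p) * V(k+1, i+1)].
  V(2,0) = exp(-r*dt) * [p*0.000000 + (1-p)*0.000000] = 0.000000
  V(2,1) = exp(-r*dt) * [p*0.000000 + (1-p)*5.690115] = 2.917656
  V(2,2) = exp(-r*dt) * [p*5.690115 + (1-p)*12.057350] = 8.950232
  V(1,0) = exp(-r*dt) * [p*0.000000 + (1-p)*2.917656] = 1.496053
  V(1,1) = exp(-r*dt) * [p*2.917656 + (1-p)*8.950232] = 6.008481
  V(0,0) = exp(-r*dt) * [p*1.496053 + (1-p)*6.008481] = 3.808594


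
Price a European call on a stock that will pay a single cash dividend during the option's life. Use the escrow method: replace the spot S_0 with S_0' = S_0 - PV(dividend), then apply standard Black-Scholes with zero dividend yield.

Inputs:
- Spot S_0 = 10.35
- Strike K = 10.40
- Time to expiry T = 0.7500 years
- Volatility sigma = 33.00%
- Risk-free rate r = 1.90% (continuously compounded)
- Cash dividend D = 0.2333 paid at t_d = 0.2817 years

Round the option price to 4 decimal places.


Answer: Price = 1.0911

Derivation:
PV(D) = D * exp(-r * t_d) = 0.2333 * 0.99466200 = 0.23205464
S_0' = S_0 - PV(D) = 10.3500 - 0.23205464 = 10.11794536
d1 = (ln(S_0'/K) + (r + sigma^2/2)*T) / (sigma*sqrt(T)) = 0.09654804
d2 = d1 - sigma*sqrt(T) = -0.18924034
exp(-rT) = 0.98585105
N(d1) = 0.53845734; N(d2) = 0.42495223
C = S_0' * N(d1) - K * exp(-rT) * N(d2) = 10.11794536 * 0.53845734 - 10.4000 * 0.98585105 * 0.42495223 = 1.0911


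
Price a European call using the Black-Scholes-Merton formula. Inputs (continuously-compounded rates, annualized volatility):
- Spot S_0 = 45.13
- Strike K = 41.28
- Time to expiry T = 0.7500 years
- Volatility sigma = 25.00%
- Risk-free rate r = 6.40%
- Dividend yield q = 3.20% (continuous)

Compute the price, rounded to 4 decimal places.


Answer: Price = 6.4299

Derivation:
d1 = (ln(S/K) + (r - q + 0.5*sigma^2) * T) / (sigma * sqrt(T)) = 0.63095882
d2 = d1 - sigma * sqrt(T) = 0.41445247
exp(-rT) = 0.95313379; exp(-qT) = 0.97628571
C = S_0 * exp(-qT) * N(d1) - K * exp(-rT) * N(d2)
N(d1) = 0.73596628; N(d2) = 0.66072862
C = 45.1300 * 0.97628571 * 0.73596628 - 41.2800 * 0.95313379 * 0.66072862 = 6.4299


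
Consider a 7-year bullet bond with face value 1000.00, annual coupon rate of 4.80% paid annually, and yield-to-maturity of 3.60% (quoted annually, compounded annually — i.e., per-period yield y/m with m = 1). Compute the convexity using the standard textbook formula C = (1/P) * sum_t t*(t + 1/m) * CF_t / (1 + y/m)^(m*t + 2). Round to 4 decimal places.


Coupon per period c = face * coupon_rate / m = 48.000000
Periods per year m = 1; per-period yield y/m = 0.036000
Number of cashflows N = 7
Cashflows (t years, CF_t, discount factor 1/(1+y/m)^(m*t), PV):
  t = 1.0000: CF_t = 48.000000, DF = 0.965251, PV = 46.332046
  t = 2.0000: CF_t = 48.000000, DF = 0.931709, PV = 44.722052
  t = 3.0000: CF_t = 48.000000, DF = 0.899333, PV = 43.168004
  t = 4.0000: CF_t = 48.000000, DF = 0.868082, PV = 41.667958
  t = 5.0000: CF_t = 48.000000, DF = 0.837917, PV = 40.220036
  t = 6.0000: CF_t = 48.000000, DF = 0.808801, PV = 38.822429
  t = 7.0000: CF_t = 1048.000000, DF = 0.780696, PV = 818.168952
Price P = sum_t PV_t = 1073.101478
Convexity numerator sum_t t*(t + 1/m) * CF_t / (1+y/m)^(m*t + 2):
  t = 1.0000: term = 86.336009
  t = 2.0000: term = 250.007747
  t = 3.0000: term = 482.640438
  t = 4.0000: term = 776.448581
  t = 5.0000: term = 1124.201613
  t = 6.0000: term = 1519.191369
  t = 7.0000: term = 42688.560574
Convexity = (1/P) * sum = 46927.386331 / 1073.101478 = 43.730614

Answer: Convexity = 43.7306


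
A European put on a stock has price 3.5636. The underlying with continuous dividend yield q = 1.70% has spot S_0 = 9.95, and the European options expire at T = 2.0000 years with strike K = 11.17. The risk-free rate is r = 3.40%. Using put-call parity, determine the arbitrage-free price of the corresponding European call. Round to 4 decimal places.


Answer: Call price = 2.7453

Derivation:
Put-call parity: C - P = S_0 * exp(-qT) - K * exp(-rT).
S_0 * exp(-qT) = 9.9500 * 0.96657150 = 9.61738647
K * exp(-rT) = 11.1700 * 0.93426047 = 10.43568949
C = P + S*exp(-qT) - K*exp(-rT)
C = 3.5636 + 9.61738647 - 10.43568949 = 2.7453


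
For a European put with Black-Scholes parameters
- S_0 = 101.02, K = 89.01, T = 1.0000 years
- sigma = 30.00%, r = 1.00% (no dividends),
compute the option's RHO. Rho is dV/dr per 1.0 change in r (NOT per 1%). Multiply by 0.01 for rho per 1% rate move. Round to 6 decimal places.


d1 = 0.6052326469; d2 = 0.3052326469
phi(d1) = 0.3321755079; exp(-qT) = 1.0000000000; exp(-rT) = 0.9900498337
N(-d2) = 0.3800944847
Rho = -K*T*exp(-rT)*N(-d2) = -89.0100 * 1.0000 * 0.9900498337 * 0.3800944847 = -33.495574

Answer: Rho = -33.495574


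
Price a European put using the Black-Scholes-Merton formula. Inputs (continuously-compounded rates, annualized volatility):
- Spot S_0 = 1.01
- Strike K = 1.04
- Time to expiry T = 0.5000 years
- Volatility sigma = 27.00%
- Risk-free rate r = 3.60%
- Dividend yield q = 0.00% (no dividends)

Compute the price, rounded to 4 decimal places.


d1 = (ln(S/K) + (r - q + 0.5*sigma^2) * T) / (sigma * sqrt(T)) = 0.03642709
d2 = d1 - sigma * sqrt(T) = -0.15449174
exp(-rT) = 0.98216103; exp(-qT) = 1.00000000
P = K * exp(-rT) * N(-d2) - S_0 * exp(-qT) * N(-d1)
N(-d1) = 0.48547091; N(-d2) = 0.56138899
P = 1.0400 * 0.98216103 * 0.56138899 - 1.0100 * 1.00000000 * 0.48547091 = 0.0831

Answer: Price = 0.0831


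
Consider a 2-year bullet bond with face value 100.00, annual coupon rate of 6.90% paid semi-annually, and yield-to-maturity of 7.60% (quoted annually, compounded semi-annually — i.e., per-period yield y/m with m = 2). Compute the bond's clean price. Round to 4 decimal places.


Answer: Price = 98.7235

Derivation:
Coupon per period c = face * coupon_rate / m = 3.450000
Periods per year m = 2; per-period yield y/m = 0.038000
Number of cashflows N = 4
Cashflows (t years, CF_t, discount factor 1/(1+y/m)^(m*t), PV):
  t = 0.5000: CF_t = 3.450000, DF = 0.963391, PV = 3.323699
  t = 1.0000: CF_t = 3.450000, DF = 0.928122, PV = 3.202023
  t = 1.5000: CF_t = 3.450000, DF = 0.894145, PV = 3.084800
  t = 2.0000: CF_t = 103.450000, DF = 0.861411, PV = 89.113003
Price P = sum_t PV_t = 98.723526


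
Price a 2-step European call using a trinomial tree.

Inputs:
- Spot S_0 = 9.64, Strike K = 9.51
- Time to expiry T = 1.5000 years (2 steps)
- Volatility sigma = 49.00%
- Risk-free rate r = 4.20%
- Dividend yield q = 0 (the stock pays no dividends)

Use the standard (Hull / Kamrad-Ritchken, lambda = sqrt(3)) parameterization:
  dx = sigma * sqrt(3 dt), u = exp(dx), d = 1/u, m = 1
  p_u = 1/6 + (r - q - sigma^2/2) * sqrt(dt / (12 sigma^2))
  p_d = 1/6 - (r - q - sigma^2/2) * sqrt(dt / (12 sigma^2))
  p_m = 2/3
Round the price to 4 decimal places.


Answer: Price = V(0,0) = 2.2327

Derivation:
dt = T/N = 0.750000; dx = sigma*sqrt(3*dt) = 0.735000
u = exp(dx) = 2.085482; d = 1/u = 0.479505
p_u = 0.126845, p_m = 0.666667, p_d = 0.206488
Discount per step: exp(-r*dt) = 0.968991
Stock lattice S(k, j) with j the centered position index:
  k=0: S(0,+0) = 9.6400
  k=1: S(1,-1) = 4.6224; S(1,+0) = 9.6400; S(1,+1) = 20.1040
  k=2: S(2,-2) = 2.2165; S(2,-1) = 4.6224; S(2,+0) = 9.6400; S(2,+1) = 20.1040; S(2,+2) = 41.9266
Terminal payoffs V(N, j) = max(S_T - K, 0):
  V(2,-2) = 0.000000; V(2,-1) = 0.000000; V(2,+0) = 0.130000; V(2,+1) = 10.594046; V(2,+2) = 32.416627
Backward induction: V(k, j) = exp(-r*dt) * [p_u * V(k+1, j+1) + p_m * V(k+1, j) + p_d * V(k+1, j-1)]
  V(1,-1) = exp(-r*dt) * [p_u*0.130000 + p_m*0.000000 + p_d*0.000000] = 0.015979
  V(1,+0) = exp(-r*dt) * [p_u*10.594046 + p_m*0.130000 + p_d*0.000000] = 1.386113
  V(1,+1) = exp(-r*dt) * [p_u*32.416627 + p_m*10.594046 + p_d*0.130000] = 10.854090
  V(0,+0) = exp(-r*dt) * [p_u*10.854090 + p_m*1.386113 + p_d*0.015979] = 2.232715


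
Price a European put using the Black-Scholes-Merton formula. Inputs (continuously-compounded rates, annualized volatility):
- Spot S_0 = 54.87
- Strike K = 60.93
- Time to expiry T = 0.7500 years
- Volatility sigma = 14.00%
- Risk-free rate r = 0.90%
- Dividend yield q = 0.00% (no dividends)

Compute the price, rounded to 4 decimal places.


d1 = (ln(S/K) + (r - q + 0.5*sigma^2) * T) / (sigma * sqrt(T)) = -0.74774211
d2 = d1 - sigma * sqrt(T) = -0.86898567
exp(-rT) = 0.99327273; exp(-qT) = 1.00000000
P = K * exp(-rT) * N(-d2) - S_0 * exp(-qT) * N(-d1)
N(-d1) = 0.77269214; N(-d2) = 0.80757252
P = 60.9300 * 0.99327273 * 0.80757252 - 54.8700 * 1.00000000 * 0.77269214 = 6.4768

Answer: Price = 6.4768


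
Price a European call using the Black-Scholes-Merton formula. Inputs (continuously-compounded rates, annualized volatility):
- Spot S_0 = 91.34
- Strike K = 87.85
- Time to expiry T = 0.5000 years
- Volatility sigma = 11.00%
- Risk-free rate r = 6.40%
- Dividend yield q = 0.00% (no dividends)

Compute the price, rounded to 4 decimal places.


d1 = (ln(S/K) + (r - q + 0.5*sigma^2) * T) / (sigma * sqrt(T)) = 0.95116138
d2 = d1 - sigma * sqrt(T) = 0.87337964
exp(-rT) = 0.96850658; exp(-qT) = 1.00000000
C = S_0 * exp(-qT) * N(d1) - K * exp(-rT) * N(d2)
N(d1) = 0.82923877; N(d2) = 0.80877191
C = 91.3400 * 1.00000000 * 0.82923877 - 87.8500 * 0.96850658 * 0.80877191 = 6.9297

Answer: Price = 6.9297


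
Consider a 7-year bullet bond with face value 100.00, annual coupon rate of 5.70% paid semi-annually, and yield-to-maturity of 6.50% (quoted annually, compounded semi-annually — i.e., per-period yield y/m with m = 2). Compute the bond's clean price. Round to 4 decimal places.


Coupon per period c = face * coupon_rate / m = 2.850000
Periods per year m = 2; per-period yield y/m = 0.032500
Number of cashflows N = 14
Cashflows (t years, CF_t, discount factor 1/(1+y/m)^(m*t), PV):
  t = 0.5000: CF_t = 2.850000, DF = 0.968523, PV = 2.760291
  t = 1.0000: CF_t = 2.850000, DF = 0.938037, PV = 2.673405
  t = 1.5000: CF_t = 2.850000, DF = 0.908510, PV = 2.589254
  t = 2.0000: CF_t = 2.850000, DF = 0.879913, PV = 2.507752
  t = 2.5000: CF_t = 2.850000, DF = 0.852216, PV = 2.428816
  t = 3.0000: CF_t = 2.850000, DF = 0.825391, PV = 2.352364
  t = 3.5000: CF_t = 2.850000, DF = 0.799410, PV = 2.278319
  t = 4.0000: CF_t = 2.850000, DF = 0.774247, PV = 2.206604
  t = 4.5000: CF_t = 2.850000, DF = 0.749876, PV = 2.137147
  t = 5.0000: CF_t = 2.850000, DF = 0.726272, PV = 2.069876
  t = 5.5000: CF_t = 2.850000, DF = 0.703411, PV = 2.004722
  t = 6.0000: CF_t = 2.850000, DF = 0.681270, PV = 1.941620
  t = 6.5000: CF_t = 2.850000, DF = 0.659826, PV = 1.880503
  t = 7.0000: CF_t = 102.850000, DF = 0.639056, PV = 65.726946
Price P = sum_t PV_t = 95.557617

Answer: Price = 95.5576


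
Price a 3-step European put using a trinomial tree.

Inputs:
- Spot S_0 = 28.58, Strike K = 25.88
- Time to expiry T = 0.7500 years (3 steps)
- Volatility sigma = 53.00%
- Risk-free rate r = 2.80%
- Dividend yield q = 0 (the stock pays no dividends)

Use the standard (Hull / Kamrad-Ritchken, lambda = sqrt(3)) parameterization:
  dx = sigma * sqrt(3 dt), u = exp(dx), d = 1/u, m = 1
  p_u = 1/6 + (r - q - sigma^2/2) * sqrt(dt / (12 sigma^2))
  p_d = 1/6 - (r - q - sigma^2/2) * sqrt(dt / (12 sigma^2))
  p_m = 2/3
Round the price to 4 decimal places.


Answer: Price = V(0,0) = 3.3791

Derivation:
dt = T/N = 0.250000; dx = sigma*sqrt(3*dt) = 0.458993
u = exp(dx) = 1.582480; d = 1/u = 0.631919
p_u = 0.136043, p_m = 0.666667, p_d = 0.197291
Discount per step: exp(-r*dt) = 0.993024
Stock lattice S(k, j) with j the centered position index:
  k=0: S(0,+0) = 28.5800
  k=1: S(1,-1) = 18.0603; S(1,+0) = 28.5800; S(1,+1) = 45.2273
  k=2: S(2,-2) = 11.4126; S(2,-1) = 18.0603; S(2,+0) = 28.5800; S(2,+1) = 45.2273; S(2,+2) = 71.5713
  k=3: S(3,-3) = 7.2119; S(3,-2) = 11.4126; S(3,-1) = 18.0603; S(3,+0) = 28.5800; S(3,+1) = 45.2273; S(3,+2) = 71.5713; S(3,+3) = 113.2602
Terminal payoffs V(N, j) = max(K - S_T, 0):
  V(3,-3) = 18.668141; V(3,-2) = 14.467374; V(3,-1) = 7.819744; V(3,+0) = 0.000000; V(3,+1) = 0.000000; V(3,+2) = 0.000000; V(3,+3) = 0.000000
Backward induction: V(k, j) = exp(-r*dt) * [p_u * V(k+1, j+1) + p_m * V(k+1, j) + p_d * V(k+1, j-1)]
  V(2,-2) = exp(-r*dt) * [p_u*7.819744 + p_m*14.467374 + p_d*18.668141] = 14.291395
  V(2,-1) = exp(-r*dt) * [p_u*0.000000 + p_m*7.819744 + p_d*14.467374] = 8.011167
  V(2,+0) = exp(-r*dt) * [p_u*0.000000 + p_m*0.000000 + p_d*7.819744] = 1.532002
  V(2,+1) = exp(-r*dt) * [p_u*0.000000 + p_m*0.000000 + p_d*0.000000] = 0.000000
  V(2,+2) = exp(-r*dt) * [p_u*0.000000 + p_m*0.000000 + p_d*0.000000] = 0.000000
  V(1,-1) = exp(-r*dt) * [p_u*1.532002 + p_m*8.011167 + p_d*14.291395] = 8.310379
  V(1,+0) = exp(-r*dt) * [p_u*0.000000 + p_m*1.532002 + p_d*8.011167] = 2.583714
  V(1,+1) = exp(-r*dt) * [p_u*0.000000 + p_m*0.000000 + p_d*1.532002] = 0.300141
  V(0,+0) = exp(-r*dt) * [p_u*0.300141 + p_m*2.583714 + p_d*8.310379] = 3.379132


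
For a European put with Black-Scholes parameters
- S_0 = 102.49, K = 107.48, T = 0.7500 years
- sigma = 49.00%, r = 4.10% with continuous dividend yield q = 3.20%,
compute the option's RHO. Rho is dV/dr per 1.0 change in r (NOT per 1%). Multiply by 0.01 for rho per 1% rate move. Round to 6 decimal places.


d1 = 0.1160543537; d2 = -0.3082980941
phi(d1) = 0.3962647067; exp(-qT) = 0.9762857098; exp(-rT) = 0.9697179723
N(-d2) = 0.6210722419
Rho = -K*T*exp(-rT)*N(-d2) = -107.4800 * 0.7500 * 0.9697179723 * 0.6210722419 = -48.548575

Answer: Rho = -48.548575


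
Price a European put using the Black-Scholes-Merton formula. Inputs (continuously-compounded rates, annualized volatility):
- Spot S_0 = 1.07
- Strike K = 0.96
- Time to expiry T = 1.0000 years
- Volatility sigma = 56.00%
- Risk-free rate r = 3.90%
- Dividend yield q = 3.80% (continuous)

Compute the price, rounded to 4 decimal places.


d1 = (ln(S/K) + (r - q + 0.5*sigma^2) * T) / (sigma * sqrt(T)) = 0.47550115
d2 = d1 - sigma * sqrt(T) = -0.08449885
exp(-rT) = 0.96175071; exp(-qT) = 0.96271294
P = K * exp(-rT) * N(-d2) - S_0 * exp(-qT) * N(-d1)
N(-d1) = 0.31721491; N(-d2) = 0.53367009
P = 0.9600 * 0.96175071 * 0.53367009 - 1.0700 * 0.96271294 * 0.31721491 = 0.1660

Answer: Price = 0.1660


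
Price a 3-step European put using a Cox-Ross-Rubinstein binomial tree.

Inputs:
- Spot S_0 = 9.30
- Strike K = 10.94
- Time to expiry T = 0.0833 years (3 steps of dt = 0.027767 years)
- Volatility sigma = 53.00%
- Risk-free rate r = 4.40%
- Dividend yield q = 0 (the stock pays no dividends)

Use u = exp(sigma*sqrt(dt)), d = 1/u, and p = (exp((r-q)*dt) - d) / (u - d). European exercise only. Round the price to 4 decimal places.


dt = T/N = 0.027767
u = exp(sigma*sqrt(dt)) = 1.092333; d = 1/u = 0.915472
p = (exp((r-q)*dt) - d) / (u - d) = 0.484848
Discount per step: exp(-r*dt) = 0.998779
Stock lattice S(k, i) with i counting down-moves:
  k=0: S(0,0) = 9.3000
  k=1: S(1,0) = 10.1587; S(1,1) = 8.5139
  k=2: S(2,0) = 11.0967; S(2,1) = 9.3000; S(2,2) = 7.7942
  k=3: S(3,0) = 12.1213; S(3,1) = 10.1587; S(3,2) = 8.5139; S(3,3) = 7.1354
Terminal payoffs V(N, i) = max(K - S_T, 0):
  V(3,0) = 0.000000; V(3,1) = 0.781304; V(3,2) = 2.426112; V(3,3) = 3.804606
Backward induction: V(k, i) = exp(-r*dt) * [p * V(k+1, i) + (1-p) * V(k+1, i+1)].
  V(2,0) = exp(-r*dt) * [p*0.000000 + (1-p)*0.781304] = 0.401999
  V(2,1) = exp(-r*dt) * [p*0.781304 + (1-p)*2.426112] = 1.626642
  V(2,2) = exp(-r*dt) * [p*2.426112 + (1-p)*3.804606] = 3.132417
  V(1,0) = exp(-r*dt) * [p*0.401999 + (1-p)*1.626642] = 1.031616
  V(1,1) = exp(-r*dt) * [p*1.626642 + (1-p)*3.132417] = 2.399413
  V(0,0) = exp(-r*dt) * [p*1.031616 + (1-p)*2.399413] = 1.734120

Answer: Price = V(0,0) = 1.7341


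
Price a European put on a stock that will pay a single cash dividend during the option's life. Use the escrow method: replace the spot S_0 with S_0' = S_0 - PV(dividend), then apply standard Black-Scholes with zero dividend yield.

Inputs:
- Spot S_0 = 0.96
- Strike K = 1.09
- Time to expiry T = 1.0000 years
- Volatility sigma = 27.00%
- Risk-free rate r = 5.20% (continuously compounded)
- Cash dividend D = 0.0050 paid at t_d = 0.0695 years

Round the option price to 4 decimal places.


Answer: Price = 0.1514

Derivation:
PV(D) = D * exp(-r * t_d) = 0.0050 * 0.99639252 = 0.00498196
S_0' = S_0 - PV(D) = 0.9600 - 0.00498196 = 0.95501804
d1 = (ln(S_0'/K) + (r + sigma^2/2)*T) / (sigma*sqrt(T)) = -0.16204721
d2 = d1 - sigma*sqrt(T) = -0.43204721
exp(-rT) = 0.94932887
N(-d1) = 0.56436566; N(-d2) = 0.66714645
P = K * exp(-rT) * N(-d2) - S_0' * N(-d1) = 1.0900 * 0.94932887 * 0.66714645 - 0.95501804 * 0.56436566 = 0.1514


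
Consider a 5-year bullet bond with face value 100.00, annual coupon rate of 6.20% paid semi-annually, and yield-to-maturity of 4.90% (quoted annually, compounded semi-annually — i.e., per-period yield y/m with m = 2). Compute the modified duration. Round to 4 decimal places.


Answer: Modified duration = 4.2902

Derivation:
Coupon per period c = face * coupon_rate / m = 3.100000
Periods per year m = 2; per-period yield y/m = 0.024500
Number of cashflows N = 10
Cashflows (t years, CF_t, discount factor 1/(1+y/m)^(m*t), PV):
  t = 0.5000: CF_t = 3.100000, DF = 0.976086, PV = 3.025866
  t = 1.0000: CF_t = 3.100000, DF = 0.952744, PV = 2.953505
  t = 1.5000: CF_t = 3.100000, DF = 0.929960, PV = 2.882875
  t = 2.0000: CF_t = 3.100000, DF = 0.907721, PV = 2.813934
  t = 2.5000: CF_t = 3.100000, DF = 0.886013, PV = 2.746641
  t = 3.0000: CF_t = 3.100000, DF = 0.864825, PV = 2.680957
  t = 3.5000: CF_t = 3.100000, DF = 0.844143, PV = 2.616845
  t = 4.0000: CF_t = 3.100000, DF = 0.823957, PV = 2.554265
  t = 4.5000: CF_t = 3.100000, DF = 0.804252, PV = 2.493182
  t = 5.0000: CF_t = 103.100000, DF = 0.785019, PV = 80.935497
Price P = sum_t PV_t = 105.703568
First compute Macaulay numerator sum_t t * PV_t:
  t * PV_t at t = 0.5000: 1.512933
  t * PV_t at t = 1.0000: 2.953505
  t * PV_t at t = 1.5000: 4.324312
  t * PV_t at t = 2.0000: 5.627867
  t * PV_t at t = 2.5000: 6.866602
  t * PV_t at t = 3.0000: 8.042872
  t * PV_t at t = 3.5000: 9.158957
  t * PV_t at t = 4.0000: 10.217061
  t * PV_t at t = 4.5000: 11.219320
  t * PV_t at t = 5.0000: 404.677485
Macaulay duration D = 464.600915 / 105.703568 = 4.395319
Modified duration = D / (1 + y/m) = 4.395319 / (1 + 0.024500) = 4.290209


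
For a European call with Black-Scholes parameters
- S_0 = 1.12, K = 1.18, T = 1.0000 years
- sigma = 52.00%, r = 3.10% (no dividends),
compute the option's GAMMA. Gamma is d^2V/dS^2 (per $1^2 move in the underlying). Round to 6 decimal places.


d1 = 0.2192581670; d2 = -0.3007418330
phi(d1) = 0.3894672088; exp(-qT) = 1.0000000000; exp(-rT) = 0.9694755731
Gamma = exp(-qT) * phi(d1) / (S * sigma * sqrt(T)) = 1.0000000000 * 0.3894672088 / (1.1200 * 0.5200 * 1.0000000000) = 0.668728

Answer: Gamma = 0.668728


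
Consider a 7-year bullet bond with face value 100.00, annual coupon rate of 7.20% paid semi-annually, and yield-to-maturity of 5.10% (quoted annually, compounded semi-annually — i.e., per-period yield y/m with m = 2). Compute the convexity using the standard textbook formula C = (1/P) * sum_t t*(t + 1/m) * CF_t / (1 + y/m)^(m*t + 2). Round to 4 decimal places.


Answer: Convexity = 37.7981

Derivation:
Coupon per period c = face * coupon_rate / m = 3.600000
Periods per year m = 2; per-period yield y/m = 0.025500
Number of cashflows N = 14
Cashflows (t years, CF_t, discount factor 1/(1+y/m)^(m*t), PV):
  t = 0.5000: CF_t = 3.600000, DF = 0.975134, PV = 3.510483
  t = 1.0000: CF_t = 3.600000, DF = 0.950886, PV = 3.423191
  t = 1.5000: CF_t = 3.600000, DF = 0.927242, PV = 3.338071
  t = 2.0000: CF_t = 3.600000, DF = 0.904185, PV = 3.255066
  t = 2.5000: CF_t = 3.600000, DF = 0.881702, PV = 3.174126
  t = 3.0000: CF_t = 3.600000, DF = 0.859777, PV = 3.095199
  t = 3.5000: CF_t = 3.600000, DF = 0.838398, PV = 3.018234
  t = 4.0000: CF_t = 3.600000, DF = 0.817551, PV = 2.943182
  t = 4.5000: CF_t = 3.600000, DF = 0.797222, PV = 2.869997
  t = 5.0000: CF_t = 3.600000, DF = 0.777398, PV = 2.798632
  t = 5.5000: CF_t = 3.600000, DF = 0.758067, PV = 2.729042
  t = 6.0000: CF_t = 3.600000, DF = 0.739217, PV = 2.661182
  t = 6.5000: CF_t = 3.600000, DF = 0.720836, PV = 2.595009
  t = 7.0000: CF_t = 103.600000, DF = 0.702912, PV = 72.821639
Price P = sum_t PV_t = 112.233053
Convexity numerator sum_t t*(t + 1/m) * CF_t / (1+y/m)^(m*t + 2):
  t = 0.5000: term = 1.669035
  t = 1.0000: term = 4.882599
  t = 1.5000: term = 9.522378
  t = 2.0000: term = 15.475993
  t = 2.5000: term = 22.636752
  t = 3.0000: term = 30.903416
  t = 3.5000: term = 40.179965
  t = 4.0000: term = 50.375383
  t = 4.5000: term = 61.403441
  t = 5.0000: term = 73.182496
  t = 5.5000: term = 85.635295
  t = 6.0000: term = 98.688785
  t = 6.5000: term = 112.273931
  t = 7.0000: term = 3635.368364
Convexity = (1/P) * sum = 4242.197833 / 112.233053 = 37.798115


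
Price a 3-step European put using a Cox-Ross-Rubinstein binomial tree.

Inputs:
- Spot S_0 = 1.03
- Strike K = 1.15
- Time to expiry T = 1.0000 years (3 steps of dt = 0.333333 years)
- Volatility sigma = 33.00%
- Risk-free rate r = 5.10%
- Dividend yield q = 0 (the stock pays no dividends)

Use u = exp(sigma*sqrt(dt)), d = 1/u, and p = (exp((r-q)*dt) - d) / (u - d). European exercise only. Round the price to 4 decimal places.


dt = T/N = 0.333333
u = exp(sigma*sqrt(dt)) = 1.209885; d = 1/u = 0.826525
p = (exp((r-q)*dt) - d) / (u - d) = 0.497236
Discount per step: exp(-r*dt) = 0.983144
Stock lattice S(k, i) with i counting down-moves:
  k=0: S(0,0) = 1.0300
  k=1: S(1,0) = 1.2462; S(1,1) = 0.8513
  k=2: S(2,0) = 1.5077; S(2,1) = 1.0300; S(2,2) = 0.7036
  k=3: S(3,0) = 1.8242; S(3,1) = 1.2462; S(3,2) = 0.8513; S(3,3) = 0.5816
Terminal payoffs V(N, i) = max(K - S_T, 0):
  V(3,0) = 0.000000; V(3,1) = 0.000000; V(3,2) = 0.298680; V(3,3) = 0.568427
Backward induction: V(k, i) = exp(-r*dt) * [p * V(k+1, i) + (1-p) * V(k+1, i+1)].
  V(2,0) = exp(-r*dt) * [p*0.000000 + (1-p)*0.000000] = 0.000000
  V(2,1) = exp(-r*dt) * [p*0.000000 + (1-p)*0.298680] = 0.147634
  V(2,2) = exp(-r*dt) * [p*0.298680 + (1-p)*0.568427] = 0.426978
  V(1,0) = exp(-r*dt) * [p*0.000000 + (1-p)*0.147634] = 0.072974
  V(1,1) = exp(-r*dt) * [p*0.147634 + (1-p)*0.426978] = 0.283222
  V(0,0) = exp(-r*dt) * [p*0.072974 + (1-p)*0.283222] = 0.175667

Answer: Price = V(0,0) = 0.1757
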